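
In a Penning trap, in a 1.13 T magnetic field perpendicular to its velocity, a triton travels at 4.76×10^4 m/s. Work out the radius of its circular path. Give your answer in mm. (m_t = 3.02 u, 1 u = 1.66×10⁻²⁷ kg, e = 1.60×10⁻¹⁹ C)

r ≈ 1.32 mm

The magnetic force provides the centripetal force: qvB = mv²/r, so r = mv/(qB).
r = (5.01×10^-27 kg)(4.76×10^4 m/s) / [(1×1.60×10^-19 C)(1.13 T)] = 1.32×10^-3 m.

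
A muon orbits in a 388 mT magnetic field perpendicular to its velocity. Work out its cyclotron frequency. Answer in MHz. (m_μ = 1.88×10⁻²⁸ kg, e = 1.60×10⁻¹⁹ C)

f = qB/(2πm) = (1×1.60×10^-19)(0.388) / [2π(1.88×10^-28)] = 5.26×10^7 Hz.

f ≈ 52.6 MHz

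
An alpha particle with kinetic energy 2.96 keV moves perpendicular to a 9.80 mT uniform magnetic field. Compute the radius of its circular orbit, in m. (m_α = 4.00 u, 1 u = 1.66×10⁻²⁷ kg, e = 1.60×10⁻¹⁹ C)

r ≈ 0.800 m

Convert the energy: K = 2.96 keV = 4.74×10^-16 J.
v = √(2K/m) = √(2·4.74×10^-16/6.64×10^-27) = 3.78×10^5 m/s.
r = mv/(qB) = (6.64×10^-27)(3.78×10^5) / [(2×1.60×10^-19)(9.80×10^-3)] = 0.800 m.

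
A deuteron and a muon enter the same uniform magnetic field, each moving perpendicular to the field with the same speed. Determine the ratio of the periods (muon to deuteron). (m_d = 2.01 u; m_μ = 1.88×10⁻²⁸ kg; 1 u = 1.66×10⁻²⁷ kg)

ratio ≈ 0.0563

T = 2πm/(qB) is independent of speed, so T₂/T₁ = (m₂/q₂)/(m₁/q₁).
T_{muon}/T_{deuteron} = (1.88×10^-28/1e) / (3.34×10^-27/1e) = 0.0563.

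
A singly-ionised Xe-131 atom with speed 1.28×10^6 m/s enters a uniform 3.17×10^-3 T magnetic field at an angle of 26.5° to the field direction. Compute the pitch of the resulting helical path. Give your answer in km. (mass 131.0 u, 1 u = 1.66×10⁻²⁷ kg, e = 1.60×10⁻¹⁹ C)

pitch ≈ 3.09 km

The velocity component along B is v∥ = v cos26.5° = 1.15×10^6 m/s.
The cyclotron period T = 2πm/(qB) = 2.69×10^-3 s is set by m, q, B alone.
Pitch = v∥·T = (1.15×10^6)(2.69×10^-3) = 3090 m.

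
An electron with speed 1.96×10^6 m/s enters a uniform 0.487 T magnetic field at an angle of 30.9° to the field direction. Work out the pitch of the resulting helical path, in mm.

The velocity component along B is v∥ = v cos30.9° = 1.68×10^6 m/s.
The cyclotron period T = 2πm/(qB) = 7.35×10^-11 s is set by m, q, B alone.
Pitch = v∥·T = (1.68×10^6)(7.35×10^-11) = 1.24×10^-4 m.

pitch ≈ 0.124 mm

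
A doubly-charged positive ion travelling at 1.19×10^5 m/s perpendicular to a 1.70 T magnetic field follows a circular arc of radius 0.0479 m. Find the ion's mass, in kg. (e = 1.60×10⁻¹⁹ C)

m ≈ 2.19×10^-25 kg

qvB = mv²/r ⇒ m = qBr/v.
m = (2×1.60×10^-19)(1.70)(0.0479) / (1.19×10^5) = 2.19×10^-25 kg.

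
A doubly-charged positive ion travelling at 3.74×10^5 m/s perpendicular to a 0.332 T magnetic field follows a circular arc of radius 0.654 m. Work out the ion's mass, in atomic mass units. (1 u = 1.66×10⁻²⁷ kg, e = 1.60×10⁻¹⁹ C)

qvB = mv²/r ⇒ m = qBr/v.
m = (2×1.60×10^-19)(0.332)(0.654) / (3.74×10^5) = 1.86×10^-25 kg = 112 u.

m ≈ 112 u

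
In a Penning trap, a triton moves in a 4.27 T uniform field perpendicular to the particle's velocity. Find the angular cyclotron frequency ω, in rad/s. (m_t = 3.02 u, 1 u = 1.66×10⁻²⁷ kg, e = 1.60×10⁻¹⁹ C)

ω = qB/m = (1×1.60×10^-19)(4.27) / (5.01×10^-27) = 1.36×10^8 rad/s.

ω ≈ 1.36×10^8 rad/s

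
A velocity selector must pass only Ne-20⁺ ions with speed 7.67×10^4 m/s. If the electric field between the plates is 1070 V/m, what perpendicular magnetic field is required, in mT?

B ≈ 14.0 mT

qE = qvB ⇒ B = E/v = (1070) / (7.67×10^4) = 0.0140 T.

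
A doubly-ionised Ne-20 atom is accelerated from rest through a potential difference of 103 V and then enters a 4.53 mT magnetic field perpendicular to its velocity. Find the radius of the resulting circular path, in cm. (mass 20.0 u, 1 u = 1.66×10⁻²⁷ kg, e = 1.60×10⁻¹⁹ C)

r ≈ 102 cm

The kinetic energy gained is K = qV = (2×1.60×10^-19)(103) = 3.30×10^-17 J.
v = √(2K/m) = 4.46×10^4 m/s.
r = mv/(qB) = (3.32×10^-26)(4.46×10^4) / [(2×1.60×10^-19)(4.53×10^-3)] = 1.02 m.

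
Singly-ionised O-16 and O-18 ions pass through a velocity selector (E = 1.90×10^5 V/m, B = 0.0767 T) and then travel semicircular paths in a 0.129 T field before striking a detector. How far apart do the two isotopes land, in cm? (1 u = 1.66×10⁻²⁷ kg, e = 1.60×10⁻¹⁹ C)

Δd ≈ 79.7 cm

Both emerge at v = E/B₁ = 2.48×10^6 m/s.
r = mv/(qB₂), so r₁ = 3.188 m and r₂ = 3.586 m, giving Δr = 0.398 m.
After a semicircle each ion lands a diameter 2r from the entry slit, so the separation is 2Δr = 0.797 m.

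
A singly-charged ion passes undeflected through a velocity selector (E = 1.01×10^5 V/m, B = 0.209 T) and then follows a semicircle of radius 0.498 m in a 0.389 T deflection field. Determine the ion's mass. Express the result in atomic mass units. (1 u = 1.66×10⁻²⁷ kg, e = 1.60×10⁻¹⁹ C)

m ≈ 38.6 u

v = E/B₁ = 4.83×10^5 m/s.
From r = mv/(qB₂), m = qB₂r/v = (1×1.60×10^-19)(0.389)(0.498) / (4.83×10^5) = 6.41×10^-26 kg.
In atomic mass units: m = 6.41×10^-26 / 1.66×10^-27 = 38.6 u.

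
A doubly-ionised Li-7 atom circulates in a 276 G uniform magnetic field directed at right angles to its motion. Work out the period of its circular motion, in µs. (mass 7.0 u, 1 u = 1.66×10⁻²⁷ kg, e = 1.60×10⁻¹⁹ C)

T ≈ 8.27 µs

The cyclotron period is independent of speed: T = 2πm/(qB).
T = 2π(1.16×10^-26) / [(2×1.60×10^-19)(0.0276)] = 8.27×10^-6 s.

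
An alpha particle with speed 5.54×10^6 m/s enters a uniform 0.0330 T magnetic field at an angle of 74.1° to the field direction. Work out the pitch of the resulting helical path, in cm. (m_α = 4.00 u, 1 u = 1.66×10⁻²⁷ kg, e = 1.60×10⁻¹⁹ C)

The velocity component along B is v∥ = v cos74.1° = 1.52×10^6 m/s.
The cyclotron period T = 2πm/(qB) = 3.95×10^-6 s is set by m, q, B alone.
Pitch = v∥·T = (1.52×10^6)(3.95×10^-6) = 6.00 m.

pitch ≈ 600 cm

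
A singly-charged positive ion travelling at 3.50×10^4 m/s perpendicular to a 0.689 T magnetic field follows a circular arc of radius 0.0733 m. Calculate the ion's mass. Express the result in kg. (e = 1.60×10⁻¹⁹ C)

qvB = mv²/r ⇒ m = qBr/v.
m = (1×1.60×10^-19)(0.689)(0.0733) / (3.50×10^4) = 2.31×10^-25 kg.

m ≈ 2.31×10^-25 kg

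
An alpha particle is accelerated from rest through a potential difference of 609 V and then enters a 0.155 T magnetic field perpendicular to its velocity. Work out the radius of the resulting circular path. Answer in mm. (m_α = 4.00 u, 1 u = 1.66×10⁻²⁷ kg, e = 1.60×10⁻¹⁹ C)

The kinetic energy gained is K = qV = (2×1.60×10^-19)(609) = 1.95×10^-16 J.
v = √(2K/m) = 2.42×10^5 m/s.
r = mv/(qB) = (6.64×10^-27)(2.42×10^5) / [(2×1.60×10^-19)(0.155)] = 0.0324 m.

r ≈ 32.4 mm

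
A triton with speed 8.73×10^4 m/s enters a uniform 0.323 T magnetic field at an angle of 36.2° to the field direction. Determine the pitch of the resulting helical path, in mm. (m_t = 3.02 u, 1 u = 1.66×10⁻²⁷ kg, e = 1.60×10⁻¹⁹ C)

The velocity component along B is v∥ = v cos36.2° = 7.04×10^4 m/s.
The cyclotron period T = 2πm/(qB) = 6.09×10^-7 s is set by m, q, B alone.
Pitch = v∥·T = (7.04×10^4)(6.09×10^-7) = 0.0429 m.

pitch ≈ 42.9 mm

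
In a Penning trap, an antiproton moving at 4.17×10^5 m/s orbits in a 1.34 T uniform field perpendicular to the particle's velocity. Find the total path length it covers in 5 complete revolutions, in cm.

r = mv/(qB) = 3.25×10^-3 m, so one revolution covers 2πr = 0.0204 m.
In 5 revolutions: L = 5·2πr = 0.102 m.

L ≈ 10.2 cm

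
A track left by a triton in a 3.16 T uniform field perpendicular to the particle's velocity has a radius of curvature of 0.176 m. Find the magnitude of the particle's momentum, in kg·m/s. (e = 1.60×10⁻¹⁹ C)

p ≈ 8.90×10^-20 kg·m/s

Since qvB = mv²/r, the momentum p = mv = qBr.
p = (1×1.60×10^-19)(3.16)(0.176) = 8.90×10^-20 kg·m/s.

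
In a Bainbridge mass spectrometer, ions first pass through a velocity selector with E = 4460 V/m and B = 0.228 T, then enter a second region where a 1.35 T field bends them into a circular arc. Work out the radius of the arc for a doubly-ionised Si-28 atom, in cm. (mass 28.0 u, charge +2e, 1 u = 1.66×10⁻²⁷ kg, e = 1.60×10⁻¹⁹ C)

r ≈ 0.210 cm

The selector passes v = E/B = 4460/0.228 = 1.96×10^4 m/s.
In the deflection region, r = mv/(qB₂) = (4.65×10^-26)(1.96×10^4) / [(2×1.60×10^-19)(1.35)] = 2.10×10^-3 m.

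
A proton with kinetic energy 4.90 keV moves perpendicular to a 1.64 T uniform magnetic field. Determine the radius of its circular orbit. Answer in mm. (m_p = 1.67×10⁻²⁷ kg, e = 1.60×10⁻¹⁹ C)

Convert the energy: K = 4.90 keV = 7.84×10^-16 J.
v = √(2K/m) = √(2·7.84×10^-16/1.67×10^-27) = 9.69×10^5 m/s.
r = mv/(qB) = (1.67×10^-27)(9.69×10^5) / [(1×1.60×10^-19)(1.64)] = 6.17×10^-3 m.

r ≈ 6.17 mm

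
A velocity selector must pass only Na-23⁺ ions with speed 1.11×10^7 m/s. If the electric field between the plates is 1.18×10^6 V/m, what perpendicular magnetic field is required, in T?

qE = qvB ⇒ B = E/v = (1.18×10^6) / (1.11×10^7) = 0.106 T.

B ≈ 0.106 T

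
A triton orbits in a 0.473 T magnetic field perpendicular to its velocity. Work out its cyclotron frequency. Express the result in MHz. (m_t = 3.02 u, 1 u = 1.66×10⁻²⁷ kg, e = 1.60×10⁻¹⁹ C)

f ≈ 2.40 MHz

f = qB/(2πm) = (1×1.60×10^-19)(0.473) / [2π(5.01×10^-27)] = 2.40×10^6 Hz.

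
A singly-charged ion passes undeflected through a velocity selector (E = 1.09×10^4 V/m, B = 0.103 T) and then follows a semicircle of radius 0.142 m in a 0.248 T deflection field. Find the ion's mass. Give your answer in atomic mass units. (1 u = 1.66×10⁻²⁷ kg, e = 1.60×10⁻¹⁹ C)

v = E/B₁ = 1.06×10^5 m/s.
From r = mv/(qB₂), m = qB₂r/v = (1×1.60×10^-19)(0.248)(0.142) / (1.06×10^5) = 5.32×10^-26 kg.
In atomic mass units: m = 5.32×10^-26 / 1.66×10^-27 = 32.1 u.

m ≈ 32.1 u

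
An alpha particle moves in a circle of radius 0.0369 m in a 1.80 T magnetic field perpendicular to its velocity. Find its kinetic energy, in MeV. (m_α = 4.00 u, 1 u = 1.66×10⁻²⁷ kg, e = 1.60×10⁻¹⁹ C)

v = qBr/m = (2×1.60×10^-19)(1.80)(0.0369) / (6.64×10^-27) = 3.20×10^6 m/s.
K = ½mv² = 0.5·(6.64×10^-27)·(3.20×10^6)² = 3.40×10^-14 J = 0.213 MeV.

K ≈ 0.213 MeV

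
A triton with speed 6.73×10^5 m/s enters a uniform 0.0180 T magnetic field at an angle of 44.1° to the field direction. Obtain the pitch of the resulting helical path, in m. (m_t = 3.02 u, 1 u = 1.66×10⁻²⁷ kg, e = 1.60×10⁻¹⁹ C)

pitch ≈ 5.29 m

The velocity component along B is v∥ = v cos44.1° = 4.83×10^5 m/s.
The cyclotron period T = 2πm/(qB) = 1.09×10^-5 s is set by m, q, B alone.
Pitch = v∥·T = (4.83×10^5)(1.09×10^-5) = 5.29 m.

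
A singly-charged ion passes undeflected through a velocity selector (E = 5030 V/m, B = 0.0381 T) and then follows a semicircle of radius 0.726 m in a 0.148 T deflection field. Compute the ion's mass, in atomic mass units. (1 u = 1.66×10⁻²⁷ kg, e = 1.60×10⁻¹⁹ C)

v = E/B₁ = 1.32×10^5 m/s.
From r = mv/(qB₂), m = qB₂r/v = (1×1.60×10^-19)(0.148)(0.726) / (1.32×10^5) = 1.30×10^-25 kg.
In atomic mass units: m = 1.30×10^-25 / 1.66×10^-27 = 78.4 u.

m ≈ 78.4 u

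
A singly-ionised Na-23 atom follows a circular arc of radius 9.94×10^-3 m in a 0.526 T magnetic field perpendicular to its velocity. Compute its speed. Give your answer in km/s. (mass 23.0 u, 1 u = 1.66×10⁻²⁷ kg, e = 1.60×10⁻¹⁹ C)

v ≈ 21.9 km/s

From qvB = mv²/r, v = qBr/m.
v = (1×1.60×10^-19)(0.526)(9.94×10^-3) / (3.82×10^-26) = 2.19×10^4 m/s.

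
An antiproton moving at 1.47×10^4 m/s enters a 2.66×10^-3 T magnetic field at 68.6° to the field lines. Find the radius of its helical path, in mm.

Only the perpendicular component v⊥ = v sin68.6° = 1.37×10^4 m/s is bent by the field.
r = m v⊥ /(qB) = (1.67×10^-27)(1.37×10^4) / [(1×1.60×10^-19)(2.66×10^-3)] = 0.0537 m.

r ≈ 53.7 mm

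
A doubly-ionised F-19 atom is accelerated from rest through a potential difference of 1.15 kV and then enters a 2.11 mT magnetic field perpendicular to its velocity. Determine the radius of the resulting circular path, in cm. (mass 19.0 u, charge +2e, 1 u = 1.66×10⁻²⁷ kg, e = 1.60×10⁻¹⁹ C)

r ≈ 714 cm

The kinetic energy gained is K = qV = (2×1.60×10^-19)(1150) = 3.68×10^-16 J.
v = √(2K/m) = 1.53×10^5 m/s.
r = mv/(qB) = (3.15×10^-26)(1.53×10^5) / [(2×1.60×10^-19)(2.11×10^-3)] = 7.14 m.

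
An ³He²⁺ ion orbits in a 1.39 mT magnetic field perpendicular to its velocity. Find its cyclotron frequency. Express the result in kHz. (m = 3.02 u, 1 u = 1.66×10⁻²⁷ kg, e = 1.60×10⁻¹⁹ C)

f = qB/(2πm) = (2×1.60×10^-19)(1.39×10^-3) / [2π(5.01×10^-27)] = 1.41×10^4 Hz.

f ≈ 14.1 kHz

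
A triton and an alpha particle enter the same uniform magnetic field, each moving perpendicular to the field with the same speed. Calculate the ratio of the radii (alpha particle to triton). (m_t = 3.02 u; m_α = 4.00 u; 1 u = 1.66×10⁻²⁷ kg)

r = mv/(qB) ⇒ at equal v, r ∝ m/q.
r_{alpha particle}/r_{triton} = 0.662.

ratio ≈ 0.662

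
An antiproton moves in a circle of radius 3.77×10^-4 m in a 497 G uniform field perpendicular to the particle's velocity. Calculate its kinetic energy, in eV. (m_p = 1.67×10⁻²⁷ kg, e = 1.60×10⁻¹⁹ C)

v = qBr/m = (1×1.60×10^-19)(0.0497)(3.77×10^-4) / (1.67×10^-27) = 1800 m/s.
K = ½mv² = 0.5·(1.67×10^-27)·(1800)² = 2.69×10^-21 J = 0.0168 eV.

K ≈ 0.0168 eV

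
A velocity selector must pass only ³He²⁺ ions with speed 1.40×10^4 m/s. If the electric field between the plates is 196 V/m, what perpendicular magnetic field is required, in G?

qE = qvB ⇒ B = E/v = (196) / (1.40×10^4) = 0.0140 T.

B ≈ 140 G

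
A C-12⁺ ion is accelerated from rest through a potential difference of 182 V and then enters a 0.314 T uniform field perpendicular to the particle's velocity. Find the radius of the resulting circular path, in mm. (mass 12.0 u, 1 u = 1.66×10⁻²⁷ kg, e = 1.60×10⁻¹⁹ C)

The kinetic energy gained is K = qV = (1×1.60×10^-19)(182) = 2.91×10^-17 J.
v = √(2K/m) = 5.41×10^4 m/s.
r = mv/(qB) = (1.99×10^-26)(5.41×10^4) / [(1×1.60×10^-19)(0.314)] = 0.0214 m.

r ≈ 21.4 mm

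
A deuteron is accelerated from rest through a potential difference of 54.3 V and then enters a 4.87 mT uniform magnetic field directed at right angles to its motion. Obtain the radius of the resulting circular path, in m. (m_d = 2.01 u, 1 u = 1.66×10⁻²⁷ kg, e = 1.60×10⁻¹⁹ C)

The kinetic energy gained is K = qV = (1×1.60×10^-19)(54.3) = 8.69×10^-18 J.
v = √(2K/m) = 7.22×10^4 m/s.
r = mv/(qB) = (3.34×10^-27)(7.22×10^4) / [(1×1.60×10^-19)(4.87×10^-3)] = 0.309 m.

r ≈ 0.309 m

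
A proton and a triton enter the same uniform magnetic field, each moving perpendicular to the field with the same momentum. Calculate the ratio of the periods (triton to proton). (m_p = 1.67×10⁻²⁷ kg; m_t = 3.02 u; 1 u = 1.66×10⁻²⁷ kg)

T = 2πm/(qB) is independent of speed, so T₂/T₁ = (m₂/q₂)/(m₁/q₁).
T_{triton}/T_{proton} = (5.01×10^-27/1e) / (1.67×10^-27/1e) = 3.00.

ratio ≈ 3.00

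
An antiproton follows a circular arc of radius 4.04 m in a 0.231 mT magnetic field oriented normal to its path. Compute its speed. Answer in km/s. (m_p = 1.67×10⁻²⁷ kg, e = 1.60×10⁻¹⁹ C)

From qvB = mv²/r, v = qBr/m.
v = (1×1.60×10^-19)(2.31×10^-4)(4.04) / (1.67×10^-27) = 8.94×10^4 m/s.

v ≈ 89.4 km/s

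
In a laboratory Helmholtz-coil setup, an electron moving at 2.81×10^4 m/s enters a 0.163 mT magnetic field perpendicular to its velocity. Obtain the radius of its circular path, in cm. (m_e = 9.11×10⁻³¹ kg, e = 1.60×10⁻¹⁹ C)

The magnetic force provides the centripetal force: qvB = mv²/r, so r = mv/(qB).
r = (9.11×10^-31 kg)(2.81×10^4 m/s) / [(1×1.60×10^-19 C)(1.63×10^-4 T)] = 9.82×10^-4 m.

r ≈ 0.0982 cm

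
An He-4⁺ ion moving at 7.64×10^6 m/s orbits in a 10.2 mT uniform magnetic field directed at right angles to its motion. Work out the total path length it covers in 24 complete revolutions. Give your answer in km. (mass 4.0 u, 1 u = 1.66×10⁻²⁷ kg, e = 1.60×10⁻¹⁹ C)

r = mv/(qB) = 31.1 m, so one revolution covers 2πr = 195 m.
In 24 revolutions: L = 24·2πr = 4690 m.

L ≈ 4.69 km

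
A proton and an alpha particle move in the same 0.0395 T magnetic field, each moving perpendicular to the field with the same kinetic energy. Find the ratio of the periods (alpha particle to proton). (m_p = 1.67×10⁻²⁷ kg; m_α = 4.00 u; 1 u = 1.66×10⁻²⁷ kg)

ratio ≈ 1.99

T = 2πm/(qB) is independent of speed, so T₂/T₁ = (m₂/q₂)/(m₁/q₁).
T_{alpha particle}/T_{proton} = (6.64×10^-27/2e) / (1.67×10^-27/1e) = 1.99.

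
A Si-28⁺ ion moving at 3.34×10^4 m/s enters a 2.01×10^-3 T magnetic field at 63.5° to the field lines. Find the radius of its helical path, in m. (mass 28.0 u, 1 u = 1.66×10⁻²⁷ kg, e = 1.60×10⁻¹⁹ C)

r ≈ 4.32 m

Only the perpendicular component v⊥ = v sin63.5° = 2.99×10^4 m/s is bent by the field.
r = m v⊥ /(qB) = (4.65×10^-26)(2.99×10^4) / [(1×1.60×10^-19)(2.01×10^-3)] = 4.32 m.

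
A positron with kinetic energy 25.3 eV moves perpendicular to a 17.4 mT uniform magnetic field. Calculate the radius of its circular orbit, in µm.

r ≈ 975 µm

Convert the energy: K = 25.3 eV = 4.05×10^-18 J.
v = √(2K/m) = √(2·4.05×10^-18/9.11×10^-31) = 2.98×10^6 m/s.
r = mv/(qB) = (9.11×10^-31)(2.98×10^6) / [(1×1.60×10^-19)(0.0174)] = 9.75×10^-4 m.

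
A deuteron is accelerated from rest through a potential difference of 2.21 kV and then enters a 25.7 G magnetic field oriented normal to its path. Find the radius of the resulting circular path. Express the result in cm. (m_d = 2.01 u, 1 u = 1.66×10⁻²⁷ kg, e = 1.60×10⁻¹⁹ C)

r ≈ 374 cm

The kinetic energy gained is K = qV = (1×1.60×10^-19)(2210) = 3.54×10^-16 J.
v = √(2K/m) = 4.60×10^5 m/s.
r = mv/(qB) = (3.34×10^-27)(4.60×10^5) / [(1×1.60×10^-19)(2.57×10^-3)] = 3.74 m.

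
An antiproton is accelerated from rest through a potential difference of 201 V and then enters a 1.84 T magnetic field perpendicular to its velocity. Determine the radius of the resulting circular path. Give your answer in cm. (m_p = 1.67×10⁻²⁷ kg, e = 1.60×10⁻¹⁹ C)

The kinetic energy gained is K = qV = (1×1.60×10^-19)(201) = 3.22×10^-17 J.
v = √(2K/m) = 1.96×10^5 m/s.
r = mv/(qB) = (1.67×10^-27)(1.96×10^5) / [(1×1.60×10^-19)(1.84)] = 1.11×10^-3 m.

r ≈ 0.111 cm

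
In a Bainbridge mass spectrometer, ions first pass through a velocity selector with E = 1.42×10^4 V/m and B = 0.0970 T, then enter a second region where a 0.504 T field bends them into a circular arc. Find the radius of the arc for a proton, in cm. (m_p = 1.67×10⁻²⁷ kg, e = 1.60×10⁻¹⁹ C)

r ≈ 0.303 cm

The selector passes v = E/B = 1.42×10^4/0.0970 = 1.46×10^5 m/s.
In the deflection region, r = mv/(qB₂) = (1.67×10^-27)(1.46×10^5) / [(1×1.60×10^-19)(0.504)] = 3.03×10^-3 m.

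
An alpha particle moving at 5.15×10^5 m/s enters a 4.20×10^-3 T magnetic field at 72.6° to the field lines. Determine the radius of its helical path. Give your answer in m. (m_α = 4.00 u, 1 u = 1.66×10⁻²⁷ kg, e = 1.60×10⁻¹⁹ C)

Only the perpendicular component v⊥ = v sin72.6° = 4.91×10^5 m/s is bent by the field.
r = m v⊥ /(qB) = (6.64×10^-27)(4.91×10^5) / [(2×1.60×10^-19)(4.20×10^-3)] = 2.43 m.

r ≈ 2.43 m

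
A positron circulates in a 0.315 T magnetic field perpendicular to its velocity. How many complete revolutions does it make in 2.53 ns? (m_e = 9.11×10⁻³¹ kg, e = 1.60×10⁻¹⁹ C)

N = 22

T = 2πm/(qB) = 2π(9.11×10^-31) / [(1×1.60×10^-19)(0.315)] = 1.1357×10^-10 s.
N = t/T = 2.53×10^-9 / 1.1357×10^-10 ≈ 22.28, so 22 complete revolutions.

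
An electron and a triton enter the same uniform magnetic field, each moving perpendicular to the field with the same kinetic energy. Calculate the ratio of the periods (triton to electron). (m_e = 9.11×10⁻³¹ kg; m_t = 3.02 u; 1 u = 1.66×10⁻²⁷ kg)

ratio ≈ 5500

T = 2πm/(qB) is independent of speed, so T₂/T₁ = (m₂/q₂)/(m₁/q₁).
T_{triton}/T_{electron} = (5.01×10^-27/1e) / (9.11×10^-31/1e) = 5500.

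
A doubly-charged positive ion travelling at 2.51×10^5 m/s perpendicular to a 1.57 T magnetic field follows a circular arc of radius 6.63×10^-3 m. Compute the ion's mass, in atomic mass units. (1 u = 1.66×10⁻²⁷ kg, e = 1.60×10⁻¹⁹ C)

qvB = mv²/r ⇒ m = qBr/v.
m = (2×1.60×10^-19)(1.57)(6.63×10^-3) / (2.51×10^5) = 1.33×10^-26 kg = 7.99 u.

m ≈ 7.99 u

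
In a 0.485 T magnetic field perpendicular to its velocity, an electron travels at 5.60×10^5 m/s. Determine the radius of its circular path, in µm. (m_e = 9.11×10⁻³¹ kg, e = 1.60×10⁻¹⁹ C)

r ≈ 6.57 µm

The magnetic force provides the centripetal force: qvB = mv²/r, so r = mv/(qB).
r = (9.11×10^-31 kg)(5.60×10^5 m/s) / [(1×1.60×10^-19 C)(0.485 T)] = 6.57×10^-6 m.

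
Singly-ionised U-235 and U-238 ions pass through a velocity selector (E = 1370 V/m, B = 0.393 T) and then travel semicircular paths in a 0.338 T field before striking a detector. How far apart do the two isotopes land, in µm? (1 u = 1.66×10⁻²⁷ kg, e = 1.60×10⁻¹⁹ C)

Δd ≈ 642 µm

Both emerge at v = E/B₁ = 3490 m/s.
r = mv/(qB₂), so r₁ = 0.025146 m and r₂ = 0.025467 m, giving Δr = 3.21×10^-4 m.
After a semicircle each ion lands a diameter 2r from the entry slit, so the separation is 2Δr = 6.42×10^-4 m.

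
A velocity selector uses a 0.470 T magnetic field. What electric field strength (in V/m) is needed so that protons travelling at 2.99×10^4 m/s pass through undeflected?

qE = qvB ⇒ E = vB = (2.99×10^4)(0.470) = 1.41×10^4 V/m.

E ≈ 1.41×10^4 V/m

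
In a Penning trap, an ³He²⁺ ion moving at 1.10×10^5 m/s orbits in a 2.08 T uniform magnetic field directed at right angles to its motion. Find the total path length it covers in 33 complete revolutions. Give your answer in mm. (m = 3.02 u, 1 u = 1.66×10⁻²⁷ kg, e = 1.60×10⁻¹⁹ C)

L ≈ 172 mm

r = mv/(qB) = 8.29×10^-4 m, so one revolution covers 2πr = 5.21×10^-3 m.
In 33 revolutions: L = 33·2πr = 0.172 m.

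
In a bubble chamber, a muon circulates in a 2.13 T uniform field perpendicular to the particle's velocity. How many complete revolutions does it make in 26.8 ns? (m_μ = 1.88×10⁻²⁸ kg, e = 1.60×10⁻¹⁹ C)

T = 2πm/(qB) = 2π(1.88×10^-28) / [(1×1.60×10^-19)(2.13)] = 3.4661×10^-9 s.
N = t/T = 2.68×10^-8 / 3.4661×10^-9 ≈ 7.73, so 7 complete revolutions.

N = 7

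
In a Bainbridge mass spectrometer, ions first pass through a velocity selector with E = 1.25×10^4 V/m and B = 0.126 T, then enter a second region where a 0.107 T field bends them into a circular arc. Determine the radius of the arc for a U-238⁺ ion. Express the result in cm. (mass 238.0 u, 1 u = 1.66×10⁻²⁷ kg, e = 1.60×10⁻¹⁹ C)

The selector passes v = E/B = 1.25×10^4/0.126 = 9.92×10^4 m/s.
In the deflection region, r = mv/(qB₂) = (3.95×10^-25)(9.92×10^4) / [(1×1.60×10^-19)(0.107)] = 2.29 m.

r ≈ 229 cm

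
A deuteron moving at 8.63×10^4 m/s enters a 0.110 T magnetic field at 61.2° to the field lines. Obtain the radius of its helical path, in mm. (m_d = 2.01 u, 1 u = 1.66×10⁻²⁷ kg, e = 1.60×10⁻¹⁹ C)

Only the perpendicular component v⊥ = v sin61.2° = 7.56×10^4 m/s is bent by the field.
r = m v⊥ /(qB) = (3.34×10^-27)(7.56×10^4) / [(1×1.60×10^-19)(0.110)] = 0.0143 m.

r ≈ 14.3 mm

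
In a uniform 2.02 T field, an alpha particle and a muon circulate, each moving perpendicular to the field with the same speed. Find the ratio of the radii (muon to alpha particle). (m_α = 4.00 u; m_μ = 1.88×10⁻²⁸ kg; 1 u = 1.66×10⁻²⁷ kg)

ratio ≈ 0.0566

r = mv/(qB) ⇒ at equal v, r ∝ m/q.
r_{muon}/r_{alpha particle} = 0.0566.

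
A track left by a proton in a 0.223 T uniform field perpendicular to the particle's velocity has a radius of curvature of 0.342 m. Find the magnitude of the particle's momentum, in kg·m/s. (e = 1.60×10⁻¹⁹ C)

p ≈ 1.22×10^-20 kg·m/s

Since qvB = mv²/r, the momentum p = mv = qBr.
p = (1×1.60×10^-19)(0.223)(0.342) = 1.22×10^-20 kg·m/s.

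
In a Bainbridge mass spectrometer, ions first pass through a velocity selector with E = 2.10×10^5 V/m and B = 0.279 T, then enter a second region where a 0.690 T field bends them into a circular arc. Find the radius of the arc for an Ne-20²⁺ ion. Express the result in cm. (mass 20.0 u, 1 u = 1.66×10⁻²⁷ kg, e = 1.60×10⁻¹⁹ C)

r ≈ 11.3 cm

The selector passes v = E/B = 2.10×10^5/0.279 = 7.53×10^5 m/s.
In the deflection region, r = mv/(qB₂) = (3.32×10^-26)(7.53×10^5) / [(2×1.60×10^-19)(0.690)] = 0.113 m.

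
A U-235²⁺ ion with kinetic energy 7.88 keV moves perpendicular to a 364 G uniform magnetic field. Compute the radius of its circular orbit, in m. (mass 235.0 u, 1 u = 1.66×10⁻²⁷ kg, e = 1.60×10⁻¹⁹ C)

r ≈ 2.69 m

Convert the energy: K = 7.88 keV = 1.26×10^-15 J.
v = √(2K/m) = √(2·1.26×10^-15/3.90×10^-25) = 8.04×10^4 m/s.
r = mv/(qB) = (3.90×10^-25)(8.04×10^4) / [(2×1.60×10^-19)(0.0364)] = 2.69 m.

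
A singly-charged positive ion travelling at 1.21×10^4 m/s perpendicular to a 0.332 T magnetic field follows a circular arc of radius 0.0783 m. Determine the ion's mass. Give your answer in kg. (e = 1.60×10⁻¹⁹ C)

qvB = mv²/r ⇒ m = qBr/v.
m = (1×1.60×10^-19)(0.332)(0.0783) / (1.21×10^4) = 3.44×10^-25 kg.

m ≈ 3.44×10^-25 kg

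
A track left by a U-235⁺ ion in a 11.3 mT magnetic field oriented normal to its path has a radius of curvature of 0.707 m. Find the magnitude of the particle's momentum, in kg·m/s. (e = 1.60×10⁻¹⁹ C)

Since qvB = mv²/r, the momentum p = mv = qBr.
p = (1×1.60×10^-19)(0.0113)(0.707) = 1.28×10^-21 kg·m/s.

p ≈ 1.28×10^-21 kg·m/s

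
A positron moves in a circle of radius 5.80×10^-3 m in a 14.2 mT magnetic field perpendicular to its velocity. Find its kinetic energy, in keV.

v = qBr/m = (1×1.60×10^-19)(0.0142)(5.80×10^-3) / (9.11×10^-31) = 1.45×10^7 m/s.
K = ½mv² = 0.5·(9.11×10^-31)·(1.45×10^7)² = 9.53×10^-17 J = 0.596 keV.

K ≈ 0.596 keV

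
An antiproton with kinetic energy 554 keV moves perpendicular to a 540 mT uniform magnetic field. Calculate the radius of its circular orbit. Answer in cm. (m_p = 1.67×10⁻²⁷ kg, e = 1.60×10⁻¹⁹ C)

Convert the energy: K = 554 keV = 8.86×10^-14 J.
v = √(2K/m) = √(2·8.86×10^-14/1.67×10^-27) = 1.03×10^7 m/s.
r = mv/(qB) = (1.67×10^-27)(1.03×10^7) / [(1×1.60×10^-19)(0.540)] = 0.199 m.

r ≈ 19.9 cm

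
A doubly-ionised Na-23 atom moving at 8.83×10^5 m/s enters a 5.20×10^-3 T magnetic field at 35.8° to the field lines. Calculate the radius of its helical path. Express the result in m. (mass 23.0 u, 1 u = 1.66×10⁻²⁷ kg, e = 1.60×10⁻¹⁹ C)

Only the perpendicular component v⊥ = v sin35.8° = 5.17×10^5 m/s is bent by the field.
r = m v⊥ /(qB) = (3.82×10^-26)(5.17×10^5) / [(2×1.60×10^-19)(5.20×10^-3)] = 11.9 m.

r ≈ 11.9 m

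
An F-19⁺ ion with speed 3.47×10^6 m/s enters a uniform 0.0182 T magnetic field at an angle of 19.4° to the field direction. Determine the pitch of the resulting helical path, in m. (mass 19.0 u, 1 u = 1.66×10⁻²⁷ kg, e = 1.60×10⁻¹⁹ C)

pitch ≈ 223 m

The velocity component along B is v∥ = v cos19.4° = 3.27×10^6 m/s.
The cyclotron period T = 2πm/(qB) = 6.81×10^-5 s is set by m, q, B alone.
Pitch = v∥·T = (3.27×10^6)(6.81×10^-5) = 223 m.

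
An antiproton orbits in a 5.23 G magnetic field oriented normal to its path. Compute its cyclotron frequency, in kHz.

f ≈ 7.97 kHz

f = qB/(2πm) = (1×1.60×10^-19)(5.23×10^-4) / [2π(1.67×10^-27)] = 7970 Hz.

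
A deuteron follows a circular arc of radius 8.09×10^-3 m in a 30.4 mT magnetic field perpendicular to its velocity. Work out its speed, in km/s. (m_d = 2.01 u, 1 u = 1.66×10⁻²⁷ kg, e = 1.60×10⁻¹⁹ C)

From qvB = mv²/r, v = qBr/m.
v = (1×1.60×10^-19)(0.0304)(8.09×10^-3) / (3.34×10^-27) = 1.18×10^4 m/s.

v ≈ 11.8 km/s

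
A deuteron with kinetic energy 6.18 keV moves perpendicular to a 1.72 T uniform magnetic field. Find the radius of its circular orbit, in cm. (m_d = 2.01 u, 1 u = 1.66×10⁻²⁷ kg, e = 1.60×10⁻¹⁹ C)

Convert the energy: K = 6.18 keV = 9.89×10^-16 J.
v = √(2K/m) = √(2·9.89×10^-16/3.34×10^-27) = 7.70×10^5 m/s.
r = mv/(qB) = (3.34×10^-27)(7.70×10^5) / [(1×1.60×10^-19)(1.72)] = 9.33×10^-3 m.

r ≈ 0.933 cm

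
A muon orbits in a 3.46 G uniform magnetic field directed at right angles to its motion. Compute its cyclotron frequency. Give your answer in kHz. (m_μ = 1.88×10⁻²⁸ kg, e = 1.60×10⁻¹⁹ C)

f = qB/(2πm) = (1×1.60×10^-19)(3.46×10^-4) / [2π(1.88×10^-28)] = 4.69×10^4 Hz.

f ≈ 46.9 kHz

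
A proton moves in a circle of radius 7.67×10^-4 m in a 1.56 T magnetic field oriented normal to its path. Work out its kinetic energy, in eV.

v = qBr/m = (1×1.60×10^-19)(1.56)(7.67×10^-4) / (1.67×10^-27) = 1.15×10^5 m/s.
K = ½mv² = 0.5·(1.67×10^-27)·(1.15×10^5)² = 1.10×10^-17 J = 68.6 eV.

K ≈ 68.6 eV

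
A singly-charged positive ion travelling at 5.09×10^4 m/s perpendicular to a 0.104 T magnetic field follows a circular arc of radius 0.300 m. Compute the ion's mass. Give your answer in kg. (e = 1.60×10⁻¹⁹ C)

qvB = mv²/r ⇒ m = qBr/v.
m = (1×1.60×10^-19)(0.104)(0.300) / (5.09×10^4) = 9.81×10^-26 kg.

m ≈ 9.81×10^-26 kg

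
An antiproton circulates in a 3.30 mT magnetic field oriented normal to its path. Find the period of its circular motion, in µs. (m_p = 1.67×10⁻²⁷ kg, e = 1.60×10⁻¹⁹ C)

The cyclotron period is independent of speed: T = 2πm/(qB).
T = 2π(1.67×10^-27) / [(1×1.60×10^-19)(3.30×10^-3)] = 1.99×10^-5 s.

T ≈ 19.9 µs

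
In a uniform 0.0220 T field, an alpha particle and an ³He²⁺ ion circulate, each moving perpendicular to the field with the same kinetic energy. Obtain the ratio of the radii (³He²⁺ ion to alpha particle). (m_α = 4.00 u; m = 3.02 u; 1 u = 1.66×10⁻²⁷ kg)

r = √(2mK)/(qB) ⇒ at equal K, r ∝ √m/q.
r_{³He²⁺ ion}/r_{alpha particle} = 0.869.

ratio ≈ 0.869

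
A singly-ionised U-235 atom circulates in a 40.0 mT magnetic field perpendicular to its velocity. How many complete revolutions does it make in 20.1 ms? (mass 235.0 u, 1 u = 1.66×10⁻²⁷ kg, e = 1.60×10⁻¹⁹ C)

T = 2πm/(qB) = 2π(3.901×10^-25) / [(1×1.60×10^-19)(0.0400)] = 3.8298×10^-4 s.
N = t/T = 0.0201 / 3.8298×10^-4 ≈ 52.48, so 52 complete revolutions.

N = 52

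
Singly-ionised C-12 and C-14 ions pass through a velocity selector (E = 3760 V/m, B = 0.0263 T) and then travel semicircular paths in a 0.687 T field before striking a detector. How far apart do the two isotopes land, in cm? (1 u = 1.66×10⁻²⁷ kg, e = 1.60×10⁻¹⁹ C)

Both emerge at v = E/B₁ = 1.43×10^5 m/s.
r = mv/(qB₂), so r₁ = 0.02591 m and r₂ = 0.03023 m, giving Δr = 4.32×10^-3 m.
After a semicircle each ion lands a diameter 2r from the entry slit, so the separation is 2Δr = 8.64×10^-3 m.

Δd ≈ 0.864 cm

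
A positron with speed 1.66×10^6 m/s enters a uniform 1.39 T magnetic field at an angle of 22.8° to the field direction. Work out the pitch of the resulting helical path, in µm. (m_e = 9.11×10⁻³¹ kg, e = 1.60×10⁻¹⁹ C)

pitch ≈ 39.4 µm

The velocity component along B is v∥ = v cos22.8° = 1.53×10^6 m/s.
The cyclotron period T = 2πm/(qB) = 2.57×10^-11 s is set by m, q, B alone.
Pitch = v∥·T = (1.53×10^6)(2.57×10^-11) = 3.94×10^-5 m.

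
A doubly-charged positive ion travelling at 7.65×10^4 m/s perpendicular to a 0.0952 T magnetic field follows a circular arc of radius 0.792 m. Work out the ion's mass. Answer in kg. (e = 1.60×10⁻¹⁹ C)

qvB = mv²/r ⇒ m = qBr/v.
m = (2×1.60×10^-19)(0.0952)(0.792) / (7.65×10^4) = 3.15×10^-25 kg.

m ≈ 3.15×10^-25 kg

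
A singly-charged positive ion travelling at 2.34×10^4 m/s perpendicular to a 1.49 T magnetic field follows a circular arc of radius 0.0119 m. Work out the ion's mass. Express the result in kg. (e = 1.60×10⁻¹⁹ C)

qvB = mv²/r ⇒ m = qBr/v.
m = (1×1.60×10^-19)(1.49)(0.0119) / (2.34×10^4) = 1.21×10^-25 kg.

m ≈ 1.21×10^-25 kg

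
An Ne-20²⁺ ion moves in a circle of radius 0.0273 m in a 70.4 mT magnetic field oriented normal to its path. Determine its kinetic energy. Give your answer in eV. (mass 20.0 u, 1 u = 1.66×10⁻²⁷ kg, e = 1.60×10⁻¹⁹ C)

K ≈ 35.6 eV

v = qBr/m = (2×1.60×10^-19)(0.0704)(0.0273) / (3.32×10^-26) = 1.85×10^4 m/s.
K = ½mv² = 0.5·(3.32×10^-26)·(1.85×10^4)² = 5.70×10^-18 J = 35.6 eV.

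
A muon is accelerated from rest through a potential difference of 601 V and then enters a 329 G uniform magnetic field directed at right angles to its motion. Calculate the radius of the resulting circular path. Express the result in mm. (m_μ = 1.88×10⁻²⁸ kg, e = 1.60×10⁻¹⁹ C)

r ≈ 36.1 mm

The kinetic energy gained is K = qV = (1×1.60×10^-19)(601) = 9.62×10^-17 J.
v = √(2K/m) = 1.01×10^6 m/s.
r = mv/(qB) = (1.88×10^-28)(1.01×10^6) / [(1×1.60×10^-19)(0.0329)] = 0.0361 m.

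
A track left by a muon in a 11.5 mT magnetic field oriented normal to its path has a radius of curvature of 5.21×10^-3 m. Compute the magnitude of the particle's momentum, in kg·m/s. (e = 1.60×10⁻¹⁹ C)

Since qvB = mv²/r, the momentum p = mv = qBr.
p = (1×1.60×10^-19)(0.0115)(5.21×10^-3) = 9.59×10^-24 kg·m/s.

p ≈ 9.59×10^-24 kg·m/s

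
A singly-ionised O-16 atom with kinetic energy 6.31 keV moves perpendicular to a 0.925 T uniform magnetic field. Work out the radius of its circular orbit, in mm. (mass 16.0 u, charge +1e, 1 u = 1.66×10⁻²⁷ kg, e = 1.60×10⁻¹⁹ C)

Convert the energy: K = 6.31 keV = 1.01×10^-15 J.
v = √(2K/m) = √(2·1.01×10^-15/2.66×10^-26) = 2.76×10^5 m/s.
r = mv/(qB) = (2.66×10^-26)(2.76×10^5) / [(1×1.60×10^-19)(0.925)] = 0.0495 m.

r ≈ 49.5 mm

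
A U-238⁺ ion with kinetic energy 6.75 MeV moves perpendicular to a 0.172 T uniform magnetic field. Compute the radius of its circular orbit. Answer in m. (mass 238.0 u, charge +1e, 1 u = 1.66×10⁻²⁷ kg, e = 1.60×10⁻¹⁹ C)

r ≈ 33.6 m

Convert the energy: K = 6.75 MeV = 1.08×10^-12 J.
v = √(2K/m) = √(2·1.08×10^-12/3.95×10^-25) = 2.34×10^6 m/s.
r = mv/(qB) = (3.95×10^-25)(2.34×10^6) / [(1×1.60×10^-19)(0.172)] = 33.6 m.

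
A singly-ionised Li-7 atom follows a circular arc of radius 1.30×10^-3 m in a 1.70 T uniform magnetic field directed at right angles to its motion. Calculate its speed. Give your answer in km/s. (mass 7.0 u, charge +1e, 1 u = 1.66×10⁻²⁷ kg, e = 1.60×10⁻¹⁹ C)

From qvB = mv²/r, v = qBr/m.
v = (1×1.60×10^-19)(1.70)(1.30×10^-3) / (1.16×10^-26) = 3.04×10^4 m/s.

v ≈ 30.4 km/s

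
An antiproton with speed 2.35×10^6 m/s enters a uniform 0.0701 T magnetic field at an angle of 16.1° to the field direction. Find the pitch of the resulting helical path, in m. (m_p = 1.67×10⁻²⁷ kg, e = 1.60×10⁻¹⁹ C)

pitch ≈ 2.11 m

The velocity component along B is v∥ = v cos16.1° = 2.26×10^6 m/s.
The cyclotron period T = 2πm/(qB) = 9.36×10^-7 s is set by m, q, B alone.
Pitch = v∥·T = (2.26×10^6)(9.36×10^-7) = 2.11 m.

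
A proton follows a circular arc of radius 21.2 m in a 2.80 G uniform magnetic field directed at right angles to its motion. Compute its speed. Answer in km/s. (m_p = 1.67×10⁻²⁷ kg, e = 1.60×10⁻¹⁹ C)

From qvB = mv²/r, v = qBr/m.
v = (1×1.60×10^-19)(2.80×10^-4)(21.2) / (1.67×10^-27) = 5.69×10^5 m/s.

v ≈ 569 km/s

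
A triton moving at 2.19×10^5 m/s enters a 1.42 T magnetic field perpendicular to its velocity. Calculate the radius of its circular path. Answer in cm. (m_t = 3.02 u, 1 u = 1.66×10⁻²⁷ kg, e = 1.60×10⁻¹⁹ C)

r ≈ 0.483 cm

The magnetic force provides the centripetal force: qvB = mv²/r, so r = mv/(qB).
r = (5.01×10^-27 kg)(2.19×10^5 m/s) / [(1×1.60×10^-19 C)(1.42 T)] = 4.83×10^-3 m.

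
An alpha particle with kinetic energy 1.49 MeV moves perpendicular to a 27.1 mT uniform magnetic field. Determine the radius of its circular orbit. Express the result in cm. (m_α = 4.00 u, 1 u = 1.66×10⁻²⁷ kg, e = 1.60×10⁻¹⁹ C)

r ≈ 649 cm

Convert the energy: K = 1.49 MeV = 2.38×10^-13 J.
v = √(2K/m) = √(2·2.38×10^-13/6.64×10^-27) = 8.47×10^6 m/s.
r = mv/(qB) = (6.64×10^-27)(8.47×10^6) / [(2×1.60×10^-19)(0.0271)] = 6.49 m.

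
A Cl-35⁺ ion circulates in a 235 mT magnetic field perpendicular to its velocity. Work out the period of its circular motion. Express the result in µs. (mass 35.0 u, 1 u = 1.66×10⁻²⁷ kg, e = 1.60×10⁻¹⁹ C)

T ≈ 9.71 µs

The cyclotron period is independent of speed: T = 2πm/(qB).
T = 2π(5.81×10^-26) / [(1×1.60×10^-19)(0.235)] = 9.71×10^-6 s.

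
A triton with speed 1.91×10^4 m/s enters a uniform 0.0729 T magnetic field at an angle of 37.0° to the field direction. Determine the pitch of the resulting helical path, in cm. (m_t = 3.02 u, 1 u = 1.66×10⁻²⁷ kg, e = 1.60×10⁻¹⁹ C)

pitch ≈ 4.12 cm

The velocity component along B is v∥ = v cos37.0° = 1.53×10^4 m/s.
The cyclotron period T = 2πm/(qB) = 2.70×10^-6 s is set by m, q, B alone.
Pitch = v∥·T = (1.53×10^4)(2.70×10^-6) = 0.0412 m.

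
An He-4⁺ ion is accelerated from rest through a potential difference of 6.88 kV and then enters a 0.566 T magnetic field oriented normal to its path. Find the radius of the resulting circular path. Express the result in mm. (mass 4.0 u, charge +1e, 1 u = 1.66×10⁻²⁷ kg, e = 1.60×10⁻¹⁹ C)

r ≈ 42.2 mm

The kinetic energy gained is K = qV = (1×1.60×10^-19)(6880) = 1.10×10^-15 J.
v = √(2K/m) = 5.76×10^5 m/s.
r = mv/(qB) = (6.64×10^-27)(5.76×10^5) / [(1×1.60×10^-19)(0.566)] = 0.0422 m.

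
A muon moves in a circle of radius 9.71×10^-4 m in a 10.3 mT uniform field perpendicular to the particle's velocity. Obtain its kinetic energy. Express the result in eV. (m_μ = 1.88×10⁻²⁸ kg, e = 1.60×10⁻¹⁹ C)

v = qBr/m = (1×1.60×10^-19)(0.0103)(9.71×10^-4) / (1.88×10^-28) = 8510 m/s.
K = ½mv² = 0.5·(1.88×10^-28)·(8510)² = 6.81×10^-21 J = 0.0426 eV.

K ≈ 0.0426 eV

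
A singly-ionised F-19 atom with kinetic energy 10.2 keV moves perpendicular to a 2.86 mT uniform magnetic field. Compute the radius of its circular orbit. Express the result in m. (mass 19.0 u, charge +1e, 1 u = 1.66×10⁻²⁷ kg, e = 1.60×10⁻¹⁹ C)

Convert the energy: K = 10.2 keV = 1.63×10^-15 J.
v = √(2K/m) = √(2·1.63×10^-15/3.15×10^-26) = 3.22×10^5 m/s.
r = mv/(qB) = (3.15×10^-26)(3.22×10^5) / [(1×1.60×10^-19)(2.86×10^-3)] = 22.2 m.

r ≈ 22.2 m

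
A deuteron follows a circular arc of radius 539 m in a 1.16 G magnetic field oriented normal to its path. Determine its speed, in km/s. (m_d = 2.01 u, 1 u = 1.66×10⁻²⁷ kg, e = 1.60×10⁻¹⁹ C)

v ≈ 3000 km/s

From qvB = mv²/r, v = qBr/m.
v = (1×1.60×10^-19)(1.16×10^-4)(539) / (3.34×10^-27) = 3.00×10^6 m/s.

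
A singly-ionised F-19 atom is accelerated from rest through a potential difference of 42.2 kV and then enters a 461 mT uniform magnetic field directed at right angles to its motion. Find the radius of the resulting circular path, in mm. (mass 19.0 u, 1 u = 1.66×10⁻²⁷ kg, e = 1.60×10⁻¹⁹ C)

The kinetic energy gained is K = qV = (1×1.60×10^-19)(4.22×10^4) = 6.75×10^-15 J.
v = √(2K/m) = 6.54×10^5 m/s.
r = mv/(qB) = (3.15×10^-26)(6.54×10^5) / [(1×1.60×10^-19)(0.461)] = 0.280 m.

r ≈ 280 mm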